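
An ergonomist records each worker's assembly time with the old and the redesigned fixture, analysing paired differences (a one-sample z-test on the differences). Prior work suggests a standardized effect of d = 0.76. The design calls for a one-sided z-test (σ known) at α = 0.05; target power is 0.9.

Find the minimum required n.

n = 15

Set Φ(δ − 1.645) = 0.9; then δ − 1.645 = Φ⁻¹(0.9) = 1.282, giving δ = 2.926.
δ = d·√n ⇒ n = (δ/d)² = (2.926 / 0.76)² = 14.83.
Rounding up, n = 15.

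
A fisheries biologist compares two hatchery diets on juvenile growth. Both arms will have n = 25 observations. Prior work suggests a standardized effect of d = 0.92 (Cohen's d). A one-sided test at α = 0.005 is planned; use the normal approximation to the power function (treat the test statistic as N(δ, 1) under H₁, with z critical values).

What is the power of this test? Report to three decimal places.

Noncentrality parameter: λ = d·√(n/2) = 0.92 × √(25/2) = 3.2527
One-sided α = 0.005 → critical value z_{0.005} = 2.576.
Power = Φ(λ − 2.576) = Φ(0.677) = 0.7508.

Power ≈ 0.751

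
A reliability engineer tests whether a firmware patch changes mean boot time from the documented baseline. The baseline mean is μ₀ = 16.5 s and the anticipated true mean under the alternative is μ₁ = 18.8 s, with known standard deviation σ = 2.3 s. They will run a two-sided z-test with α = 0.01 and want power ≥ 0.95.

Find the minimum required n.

Standardized effect: d = |μ₁ − μ₀| / σ = |18.8 − 16.5| / 2.3 = 1.0000
Set Φ(δ − 2.576) = 0.95; then δ − 2.576 = Φ⁻¹(0.95) = 1.645, giving δ = 4.221.
(For δ > 0 the lower-tail rejection region contributes negligibly to power, so the one-term inversion is standard.)
δ = d·√n ⇒ n = (δ/d)² = (4.221 / 1.0000)² = 17.81.
Rounding up, n = 18.

n = 18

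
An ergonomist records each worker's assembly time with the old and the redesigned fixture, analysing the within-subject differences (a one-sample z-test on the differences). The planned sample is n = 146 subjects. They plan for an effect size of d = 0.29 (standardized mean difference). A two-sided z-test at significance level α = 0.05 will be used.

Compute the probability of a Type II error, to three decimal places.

β ≈ 0.061

Noncentrality parameter: δ = d·√n = 0.29 × √146 = 3.5041
Two-sided α = 0.05 → critical value z_{0.025} = 1.960.
Power = Φ(δ − 1.960) + Φ(−δ − 1.960) = Φ(1.544) + Φ(-5.464) = 0.9387 + 0.0000 = 0.9387.
Type II error: β = 1 − power = 1 − 0.9387 = 0.0613.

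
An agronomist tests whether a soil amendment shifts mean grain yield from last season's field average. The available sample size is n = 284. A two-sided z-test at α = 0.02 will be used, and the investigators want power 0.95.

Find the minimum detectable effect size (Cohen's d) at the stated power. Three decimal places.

Required noncentrality: δ = z_{0.01} + z_{0.05} = 2.326 + 1.645 = 3.971.
(The second rejection-region term Φ(−δ − z_{α/2}) is negligible and dropped.)
δ = d·√n ⇒ d = δ/√n = 3.971/√284 = 0.2356.

d ≈ 0.236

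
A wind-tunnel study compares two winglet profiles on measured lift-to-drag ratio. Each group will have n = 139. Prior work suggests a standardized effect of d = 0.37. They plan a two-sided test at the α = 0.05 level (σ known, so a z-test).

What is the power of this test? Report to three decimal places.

Noncentrality parameter: δ = d·√(n/2) = 0.37 × √(139/2) = 3.0846
Critical value for a two-sided test at α = 0.05: z_{α/2} = 1.960.
Power = Φ(δ − 1.960) + Φ(−δ − 1.960) = Φ(1.125) + Φ(-5.045) = 0.8696 + 0.0000 = 0.8696.

Power ≈ 0.870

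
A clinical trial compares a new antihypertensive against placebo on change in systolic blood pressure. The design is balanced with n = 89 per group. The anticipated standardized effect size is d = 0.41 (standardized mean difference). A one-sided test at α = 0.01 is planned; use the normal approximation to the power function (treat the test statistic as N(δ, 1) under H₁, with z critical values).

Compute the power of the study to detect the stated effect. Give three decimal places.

Noncentrality parameter: δ = d·√(n/2) = 0.41 × √(89/2) = 2.7350
Critical value for a one-sided test at α = 0.01: z_α = 2.326.
Power = P(Z > 2.326 − δ) = Φ(0.409) = 0.6586.

Power ≈ 0.659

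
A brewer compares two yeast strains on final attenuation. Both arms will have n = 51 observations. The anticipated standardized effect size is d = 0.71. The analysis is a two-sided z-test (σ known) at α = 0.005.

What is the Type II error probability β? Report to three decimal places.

Noncentrality parameter: δ = d·√(n/2) = 0.71 × √(51/2) = 3.5853
Two-sided α = 0.005 → critical value z_{0.0025} = 2.807.
Power = Φ(δ − 2.807) + Φ(−δ − 2.807) = Φ(0.778) + Φ(-6.392) = 0.7818 + 0.0000 = 0.7818.
Type II error: β = 1 − power = 1 − 0.7818 = 0.2182.

β ≈ 0.218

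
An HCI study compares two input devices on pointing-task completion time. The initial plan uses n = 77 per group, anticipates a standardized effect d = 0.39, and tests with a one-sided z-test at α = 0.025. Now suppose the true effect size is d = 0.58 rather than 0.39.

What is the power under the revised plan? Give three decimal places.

With d = 0.58: δ = d·√(n/2) = 0.58 × √(77/2) = 3.5988. Critical value z_{0.025} = 1.960.
Revised power = Φ(δ − 1.960) = Φ(1.639) = 0.9494.

Power ≈ 0.949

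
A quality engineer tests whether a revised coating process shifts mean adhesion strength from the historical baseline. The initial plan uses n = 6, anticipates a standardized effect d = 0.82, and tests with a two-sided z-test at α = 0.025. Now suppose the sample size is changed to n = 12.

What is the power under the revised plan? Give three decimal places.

With n = 12: δ = d·√n = 0.82 × √12 = 2.8406. Critical value z_{0.0125} = 2.241.
Revised power = Φ(δ − 2.241) + Φ(−δ − 2.241) = Φ(0.599) + Φ(-5.082) = 0.7255 + 0.0000 = 0.7255.

Power ≈ 0.725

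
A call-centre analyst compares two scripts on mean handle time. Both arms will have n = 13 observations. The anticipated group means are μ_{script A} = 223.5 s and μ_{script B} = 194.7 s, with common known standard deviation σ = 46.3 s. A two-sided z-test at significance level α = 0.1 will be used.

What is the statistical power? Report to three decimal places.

Standardized effect: d = |μ_{script A} − μ_{script B}| / σ = |223.5 − 194.7| / 46.3 = 0.6220
Noncentrality parameter: δ = d·√(n/2) = 0.6220 × √(13/2) = 1.5859
Critical value for a two-sided test at α = 0.1: z_{α/2} = 1.645.
Power = Φ(δ − 1.645) + Φ(−δ − 1.645) = Φ(-0.059) + Φ(-3.231) = 0.4765 + 0.0006 = 0.4771.

Power ≈ 0.477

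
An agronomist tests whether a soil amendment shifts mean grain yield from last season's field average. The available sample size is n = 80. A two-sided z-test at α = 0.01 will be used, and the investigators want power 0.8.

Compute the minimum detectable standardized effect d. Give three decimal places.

d ≈ 0.382

Required noncentrality: δ = z_{0.005} + z_{0.20} = 2.576 + 0.842 = 3.417.
(The second rejection-region term Φ(−δ − z_{α/2}) is negligible and dropped.)
δ = d·√n ⇒ d = δ/√n = 3.417/√80 = 0.3821.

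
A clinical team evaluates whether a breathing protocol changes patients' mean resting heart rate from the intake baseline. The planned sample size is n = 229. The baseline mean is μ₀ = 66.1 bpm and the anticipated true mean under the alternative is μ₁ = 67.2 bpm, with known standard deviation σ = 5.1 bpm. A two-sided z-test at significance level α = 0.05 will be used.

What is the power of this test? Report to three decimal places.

Standardized effect: d = |μ₁ − μ₀| / σ = |67.2 − 66.1| / 5.1 = 0.2157
Noncentrality parameter: δ = d·√n = 0.2157 × √229 = 3.2639
Two-sided α = 0.05 → critical value z_{0.025} = 1.960.
Power = Φ(δ − 1.960) + Φ(−δ − 1.960) = Φ(1.304) + Φ(-5.224) = 0.9039 + 0.0000 = 0.9039.

Power ≈ 0.904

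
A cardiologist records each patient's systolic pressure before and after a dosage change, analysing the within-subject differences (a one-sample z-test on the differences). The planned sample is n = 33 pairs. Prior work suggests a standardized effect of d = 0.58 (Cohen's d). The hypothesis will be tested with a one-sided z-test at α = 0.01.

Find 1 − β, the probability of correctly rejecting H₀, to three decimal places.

Power ≈ 0.843

Noncentrality parameter: δ = d·√n = 0.58 × √33 = 3.3318
One-sided α = 0.01 → critical value z_{0.01} = 2.326.
Power = Φ(δ − 2.326) = Φ(1.005) = 0.8427.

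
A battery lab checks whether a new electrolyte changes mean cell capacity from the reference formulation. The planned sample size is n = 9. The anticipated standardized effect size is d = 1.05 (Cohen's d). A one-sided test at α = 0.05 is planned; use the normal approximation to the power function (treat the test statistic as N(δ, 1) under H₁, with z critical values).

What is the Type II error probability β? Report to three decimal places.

β ≈ 0.066

Noncentrality parameter: δ = d·√n = 1.05 × √9 = 3.1500
One-sided α = 0.05 → critical value z_{0.05} = 1.645.
Power = Φ(δ − 1.645) = Φ(1.505) = 0.9339.
Type II error: β = 1 − power = 1 − 0.9339 = 0.0661.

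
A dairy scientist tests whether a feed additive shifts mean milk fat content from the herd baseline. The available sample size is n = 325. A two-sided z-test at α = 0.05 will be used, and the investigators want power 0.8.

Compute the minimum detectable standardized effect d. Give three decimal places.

d ≈ 0.155

Need Φ(δ − 1.960) = 0.8, so δ = 1.960 + 0.842 = 2.802.
(Lower-tail contribution to power is negligible for δ > 0.)
δ = d·√n ⇒ d = δ/√n = 2.802/√325 = 0.1554.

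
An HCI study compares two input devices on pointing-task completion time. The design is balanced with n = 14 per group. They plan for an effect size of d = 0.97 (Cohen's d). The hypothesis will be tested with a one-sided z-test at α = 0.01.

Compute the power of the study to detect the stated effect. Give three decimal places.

Power ≈ 0.595

Noncentrality parameter: δ = d·√(n/2) = 0.97 × √(14/2) = 2.5664
Critical value for a one-sided test at α = 0.01: z_α = 2.326.
Power = P(Z > 2.326 − δ) = Φ(0.240) = 0.5948.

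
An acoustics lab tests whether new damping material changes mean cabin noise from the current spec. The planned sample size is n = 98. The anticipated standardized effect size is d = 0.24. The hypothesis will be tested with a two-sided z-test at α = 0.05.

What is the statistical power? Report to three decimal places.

Noncentrality parameter: δ = d·√n = 0.24 × √98 = 2.3759
Two-sided α = 0.05 → critical value z_{0.025} = 1.960.
Power = Φ(δ − 1.960) + Φ(−δ − 1.960) = Φ(0.416) + Φ(-4.336) = 0.6613 + 0.0000 = 0.6613.

Power ≈ 0.661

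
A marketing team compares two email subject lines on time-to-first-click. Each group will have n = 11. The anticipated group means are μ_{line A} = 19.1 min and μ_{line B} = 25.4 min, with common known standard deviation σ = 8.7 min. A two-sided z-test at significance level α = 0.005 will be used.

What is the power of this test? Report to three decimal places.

Power ≈ 0.134

Standardized effect: d = |μ_{line A} − μ_{line B}| / σ = |19.1 − 25.4| / 8.7 = 0.7241
Noncentrality parameter: δ = d·√(n/2) = 0.7241 × √(11/2) = 1.6983
Critical value for a two-sided test at α = 0.005: z_{α/2} = 2.807.
Power = Φ(δ − 2.807) + Φ(−δ − 2.807) = Φ(-1.109) + Φ(-4.505) = 0.1338 + 0.0000 = 0.1338.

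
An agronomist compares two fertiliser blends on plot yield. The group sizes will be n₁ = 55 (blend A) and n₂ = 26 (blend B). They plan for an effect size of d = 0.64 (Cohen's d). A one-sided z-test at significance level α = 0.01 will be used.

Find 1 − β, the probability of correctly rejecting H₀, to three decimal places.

Power ≈ 0.642

Noncentrality parameter: δ = d / √(1/n₁ + 1/n₂) = 0.64 / √(1/55 + 1/26) = 2.6891
One-sided α = 0.01 → critical value z_{0.01} = 2.326.
Power = Φ(δ − 2.326) = Φ(0.363) = 0.6416.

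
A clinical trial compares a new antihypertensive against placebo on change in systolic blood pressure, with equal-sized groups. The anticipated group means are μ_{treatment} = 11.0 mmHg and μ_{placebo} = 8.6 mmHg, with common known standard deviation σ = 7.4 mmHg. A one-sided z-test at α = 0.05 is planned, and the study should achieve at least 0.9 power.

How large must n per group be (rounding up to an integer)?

Standardized effect: d = |μ_{treatment} − μ_{placebo}| / σ = |11.0 − 8.6| / 7.4 = 0.3243
For power 0.9 need Φ(δ − z_{0.05}) = 0.9, so δ = z_{0.05} + z_{0.10} = 1.645 + 1.282 = 2.926.
δ = d·√(n/2) ⇒ n = 2(δ/d)² = 2 × (2.926 / 0.3243)² = 162.83.
Round up to the next whole unit.

n = 163 per group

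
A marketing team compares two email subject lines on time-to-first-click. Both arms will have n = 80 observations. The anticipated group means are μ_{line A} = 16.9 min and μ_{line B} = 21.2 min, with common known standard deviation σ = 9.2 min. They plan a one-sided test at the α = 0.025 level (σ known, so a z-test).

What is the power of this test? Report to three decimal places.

Power ≈ 0.840

Standardized effect: d = |μ_{line A} − μ_{line B}| / σ = |16.9 − 21.2| / 9.2 = 0.4674
Noncentrality parameter: δ = d·√(n/2) = 0.4674 × √(80/2) = 2.9560
One-sided α = 0.025 → critical value z_{0.025} = 1.960.
Power = Φ(δ − 1.960) = Φ(0.996) = 0.8404.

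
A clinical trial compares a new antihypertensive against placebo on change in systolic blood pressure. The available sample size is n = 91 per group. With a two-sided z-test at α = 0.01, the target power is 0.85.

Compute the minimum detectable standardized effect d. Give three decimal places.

Required noncentrality: δ = z_{0.005} + z_{0.15} = 2.576 + 1.036 = 3.612.
(The second rejection-region term Φ(−δ − z_{α/2}) is negligible and dropped.)
δ = d·√(n/2) ⇒ d = δ/√(n/2) = 3.612/√(91/2) = 0.5355.

d ≈ 0.536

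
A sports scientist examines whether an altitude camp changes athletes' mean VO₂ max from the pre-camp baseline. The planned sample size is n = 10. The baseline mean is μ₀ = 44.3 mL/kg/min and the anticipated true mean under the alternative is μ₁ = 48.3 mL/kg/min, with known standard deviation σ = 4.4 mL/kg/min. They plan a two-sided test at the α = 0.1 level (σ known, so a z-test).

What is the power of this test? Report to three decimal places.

Standardized effect: d = |μ₁ − μ₀| / σ = |48.3 − 44.3| / 4.4 = 0.9091
Noncentrality parameter: δ = d·√n = 0.9091 × √10 = 2.8748
Two-sided α = 0.1 → critical value z_{0.05} = 1.645.
Power = Φ(δ − 1.645) + Φ(−δ − 1.645) = Φ(1.230) + Φ(-4.520) = 0.8906 + 0.0000 = 0.8906.

Power ≈ 0.891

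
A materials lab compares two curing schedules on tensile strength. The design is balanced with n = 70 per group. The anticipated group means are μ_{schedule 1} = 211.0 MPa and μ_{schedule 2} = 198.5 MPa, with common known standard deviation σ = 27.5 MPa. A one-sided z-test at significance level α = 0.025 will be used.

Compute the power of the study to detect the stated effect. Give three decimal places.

Standardized effect: d = |μ_{schedule 1} − μ_{schedule 2}| / σ = |211.0 − 198.5| / 27.5 = 0.4545
Noncentrality parameter: δ = d·√(n/2) = 0.4545 × √(70/2) = 2.6891
One-sided α = 0.025 → critical value z_{0.025} = 1.960.
Power = Φ(δ − 1.960) = Φ(0.729) = 0.7670.

Power ≈ 0.767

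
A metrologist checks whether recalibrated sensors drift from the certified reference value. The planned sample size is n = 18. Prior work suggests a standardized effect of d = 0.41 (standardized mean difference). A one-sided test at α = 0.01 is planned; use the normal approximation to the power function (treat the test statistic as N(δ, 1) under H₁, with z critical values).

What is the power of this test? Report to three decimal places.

Noncentrality parameter: δ = d·√n = 0.41 × √18 = 1.7395
Critical value for a one-sided test at α = 0.01: z_α = 2.326.
Power = P(Z > 2.326 − δ) = Φ(-0.587) = 0.2786.

Power ≈ 0.279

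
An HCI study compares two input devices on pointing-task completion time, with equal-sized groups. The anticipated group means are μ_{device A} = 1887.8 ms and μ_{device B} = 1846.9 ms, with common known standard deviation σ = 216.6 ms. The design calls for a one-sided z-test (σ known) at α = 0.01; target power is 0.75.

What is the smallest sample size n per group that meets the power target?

Standardized effect: d = |μ_{device A} − μ_{device B}| / σ = |1887.8 − 1846.9| / 216.6 = 0.1888
Set Φ(δ − 2.326) = 0.75; then δ − 2.326 = Φ⁻¹(0.75) = 0.674, giving δ = 3.001.
δ = d·√(n/2) ⇒ n = 2(δ/d)² = 2 × (3.001 / 0.1888)² = 505.11.
Rounding up, n = 506 per group.

n = 506 per group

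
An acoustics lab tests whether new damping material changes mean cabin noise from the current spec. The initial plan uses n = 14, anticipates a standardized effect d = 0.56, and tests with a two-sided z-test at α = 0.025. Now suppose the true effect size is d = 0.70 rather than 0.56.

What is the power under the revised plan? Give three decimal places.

With d = 0.70: δ = d·√n = 0.70 × √14 = 2.6192. Critical value z_{0.0125} = 2.241.
Revised power = Φ(δ − 2.241) + Φ(−δ − 2.241) = Φ(0.378) + Φ(-4.861) = 0.6472 + 0.0000 = 0.6472.

Power ≈ 0.647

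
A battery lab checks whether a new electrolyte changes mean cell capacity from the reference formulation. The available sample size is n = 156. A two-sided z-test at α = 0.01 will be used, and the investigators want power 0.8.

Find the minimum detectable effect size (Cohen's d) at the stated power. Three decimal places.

d ≈ 0.274

Required noncentrality: δ = z_{0.005} + z_{0.20} = 2.576 + 0.842 = 3.417.
(Lower-tail contribution to power is negligible for δ > 0.)
δ = d·√n ⇒ d = δ/√n = 3.417/√156 = 0.2736.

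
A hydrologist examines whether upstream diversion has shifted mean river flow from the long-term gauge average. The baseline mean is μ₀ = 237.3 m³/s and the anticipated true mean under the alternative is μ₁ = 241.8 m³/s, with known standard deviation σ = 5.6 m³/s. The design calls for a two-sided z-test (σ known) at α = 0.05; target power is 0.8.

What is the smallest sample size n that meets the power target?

n = 13

Standardized effect: d = |μ₁ − μ₀| / σ = |241.8 − 237.3| / 5.6 = 0.8036
Set Φ(δ − 1.960) = 0.8; then δ − 1.960 = Φ⁻¹(0.8) = 0.842, giving δ = 2.802.
(The Φ(−δ − z_{α/2}) term is vanishingly small for δ > 0 and is dropped in the standard sample-size formula.)
δ = d·√n ⇒ n = (δ/d)² = (2.802 / 0.8036)² = 12.16.
Round up to the next whole unit.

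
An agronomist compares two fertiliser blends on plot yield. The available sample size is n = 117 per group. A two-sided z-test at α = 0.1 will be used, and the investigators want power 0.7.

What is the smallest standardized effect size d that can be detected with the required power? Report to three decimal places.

d ≈ 0.284

Need Φ(δ − 1.645) = 0.7, so δ = 1.645 + 0.524 = 2.169.
(The second rejection-region term Φ(−δ − z_{α/2}) is negligible and dropped.)
δ = d·√(n/2) ⇒ d = δ/√(n/2) = 2.169/√(117/2) = 0.2836.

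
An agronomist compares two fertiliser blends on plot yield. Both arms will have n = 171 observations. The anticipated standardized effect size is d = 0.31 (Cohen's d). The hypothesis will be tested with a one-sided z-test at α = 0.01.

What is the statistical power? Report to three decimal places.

Noncentrality parameter: δ = d·√(n/2) = 0.31 × √(171/2) = 2.8665
One-sided α = 0.01 → critical value z_{0.01} = 2.326.
Power = P(Z > 2.326 − δ) = Φ(0.540) = 0.7054.

Power ≈ 0.705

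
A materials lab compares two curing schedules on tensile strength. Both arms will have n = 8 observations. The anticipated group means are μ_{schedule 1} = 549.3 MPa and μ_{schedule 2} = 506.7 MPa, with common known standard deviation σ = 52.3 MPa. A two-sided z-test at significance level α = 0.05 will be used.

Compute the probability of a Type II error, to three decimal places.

Standardized effect: d = |μ_{schedule 1} − μ_{schedule 2}| / σ = |549.3 − 506.7| / 52.3 = 0.8145
Noncentrality parameter: δ = d·√(n/2) = 0.8145 × √(8/2) = 1.6291
Critical value for a two-sided test at α = 0.05: z_{α/2} = 1.960.
Power = Φ(δ − 1.960) + Φ(−δ − 1.960) = Φ(-0.331) + Φ(-3.589) = 0.3704 + 0.0002 = 0.3705.
Type II error: β = 1 − power = 1 − 0.3705 = 0.6295.

β ≈ 0.629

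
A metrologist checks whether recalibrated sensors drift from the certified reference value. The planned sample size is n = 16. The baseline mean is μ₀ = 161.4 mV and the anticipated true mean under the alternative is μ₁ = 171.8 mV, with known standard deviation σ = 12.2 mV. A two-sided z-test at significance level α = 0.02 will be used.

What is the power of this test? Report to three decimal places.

Power ≈ 0.861

Standardized effect: d = |μ₁ − μ₀| / σ = |171.8 − 161.4| / 12.2 = 0.8525
Noncentrality parameter: δ = d·√n = 0.8525 × √16 = 3.4098
Critical value for a two-sided test at α = 0.02: z_{α/2} = 2.326.
Power = Φ(δ − 2.326) + Φ(−δ − 2.326) = Φ(1.083) + Φ(-5.736) = 0.8607 + 0.0000 = 0.8607.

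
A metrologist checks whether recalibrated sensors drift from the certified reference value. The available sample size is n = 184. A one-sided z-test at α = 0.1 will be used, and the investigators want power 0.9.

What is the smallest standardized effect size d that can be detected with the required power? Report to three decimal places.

Need Φ(δ − 1.282) = 0.9, so δ = 1.282 + 1.282 = 2.563.
δ = d·√n ⇒ d = δ/√n = 2.563/√184 = 0.1890.

d ≈ 0.189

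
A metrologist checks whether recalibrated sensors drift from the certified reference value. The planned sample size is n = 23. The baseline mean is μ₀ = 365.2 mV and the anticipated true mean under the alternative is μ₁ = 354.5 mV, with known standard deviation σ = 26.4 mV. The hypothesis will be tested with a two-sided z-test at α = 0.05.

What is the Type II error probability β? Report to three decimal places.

Standardized effect: d = |μ₁ − μ₀| / σ = |354.5 − 365.2| / 26.4 = 0.4053
Noncentrality parameter: δ = d·√n = 0.4053 × √23 = 1.9438
Two-sided α = 0.05 → critical value z_{0.025} = 1.960.
Power = Φ(δ − 1.960) + Φ(−δ − 1.960) = Φ(-0.016) + Φ(-3.904) = 0.4935 + 0.0000 = 0.4936.
Type II error: β = 1 − power = 1 − 0.4936 = 0.5064.

β ≈ 0.506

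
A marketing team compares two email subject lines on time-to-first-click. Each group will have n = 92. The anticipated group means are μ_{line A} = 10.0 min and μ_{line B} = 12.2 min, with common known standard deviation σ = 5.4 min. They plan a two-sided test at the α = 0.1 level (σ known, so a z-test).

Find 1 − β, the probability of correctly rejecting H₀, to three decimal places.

Standardized effect: d = |μ_{line A} − μ_{line B}| / σ = |10.0 − 12.2| / 5.4 = 0.4074
Noncentrality parameter: δ = d·√(n/2) = 0.4074 × √(92/2) = 2.7632
Two-sided α = 0.1 → critical value z_{0.05} = 1.645.
Power = Φ(δ − 1.645) + Φ(−δ − 1.645) = Φ(1.118) + Φ(-4.408) = 0.8683 + 0.0000 = 0.8683.

Power ≈ 0.868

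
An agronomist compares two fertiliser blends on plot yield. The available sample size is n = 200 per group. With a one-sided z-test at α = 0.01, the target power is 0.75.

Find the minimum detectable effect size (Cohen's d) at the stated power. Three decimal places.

Required noncentrality: δ = z_{0.01} + z_{0.25} = 2.326 + 0.674 = 3.001.
δ = d·√(n/2) ⇒ d = δ/√(n/2) = 3.001/√(200/2) = 0.3001.

d ≈ 0.300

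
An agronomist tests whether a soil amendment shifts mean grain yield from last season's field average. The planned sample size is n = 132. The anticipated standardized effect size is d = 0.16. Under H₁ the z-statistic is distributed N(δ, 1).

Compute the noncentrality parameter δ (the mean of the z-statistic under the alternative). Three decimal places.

The noncentrality parameter scales effect size by the design's sample-size factor: δ = d·√n = 0.16 × √132 = 1.8383

δ ≈ 1.838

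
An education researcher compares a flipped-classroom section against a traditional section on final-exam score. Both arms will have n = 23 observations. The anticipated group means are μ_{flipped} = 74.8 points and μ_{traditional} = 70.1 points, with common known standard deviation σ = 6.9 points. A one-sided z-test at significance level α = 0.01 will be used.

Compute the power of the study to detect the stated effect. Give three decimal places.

Power ≈ 0.493

Standardized effect: d = |μ_{flipped} − μ_{traditional}| / σ = |74.8 − 70.1| / 6.9 = 0.6812
Noncentrality parameter: δ = d·√(n/2) = 0.6812 × √(23/2) = 2.3099
One-sided α = 0.01 → critical value z_{0.01} = 2.326.
Power = Φ(δ − 2.326) = Φ(-0.016) = 0.4934.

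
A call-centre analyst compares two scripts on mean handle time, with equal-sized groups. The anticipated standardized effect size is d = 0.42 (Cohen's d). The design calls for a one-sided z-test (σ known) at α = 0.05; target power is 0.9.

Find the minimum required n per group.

n = 98 per group

Set Φ(δ − 1.645) = 0.9; then δ − 1.645 = Φ⁻¹(0.9) = 1.282, giving δ = 2.926.
δ = d·√(n/2) ⇒ n = 2(δ/d)² = 2 × (2.926 / 0.42)² = 97.10.
Round up to the next whole unit.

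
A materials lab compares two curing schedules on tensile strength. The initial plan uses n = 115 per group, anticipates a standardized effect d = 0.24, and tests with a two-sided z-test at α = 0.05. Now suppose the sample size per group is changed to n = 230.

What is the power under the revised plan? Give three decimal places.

With n = 230 per group: δ = d·√(n/2) = 0.24 × √(230/2) = 2.5737. Critical value z_{0.025} = 1.960.
Revised power = Φ(δ − 1.960) + Φ(−δ − 1.960) = Φ(0.614) + Φ(-4.534) = 0.7303 + 0.0000 = 0.7303.

Power ≈ 0.730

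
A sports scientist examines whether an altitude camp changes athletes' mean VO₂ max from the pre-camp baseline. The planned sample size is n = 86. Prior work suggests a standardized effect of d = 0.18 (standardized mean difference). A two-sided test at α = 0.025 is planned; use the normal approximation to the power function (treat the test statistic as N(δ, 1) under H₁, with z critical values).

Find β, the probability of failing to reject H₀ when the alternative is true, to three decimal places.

β ≈ 0.716

Noncentrality parameter: δ = d·√n = 0.18 × √86 = 1.6693
Critical value for a two-sided test at α = 0.025: z_{α/2} = 2.241.
Power = Φ(δ − 2.241) + Φ(−δ − 2.241) = Φ(-0.572) + Φ(-3.911) = 0.2836 + 0.0000 = 0.2837.
Type II error: β = 1 − power = 1 − 0.2837 = 0.7163.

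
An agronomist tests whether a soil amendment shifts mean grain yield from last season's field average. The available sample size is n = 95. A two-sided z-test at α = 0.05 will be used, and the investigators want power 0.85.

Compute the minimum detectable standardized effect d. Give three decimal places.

Required noncentrality: δ = z_{0.025} + z_{0.15} = 1.960 + 1.036 = 2.996.
(The second rejection-region term Φ(−δ − z_{α/2}) is negligible and dropped.)
δ = d·√n ⇒ d = δ/√n = 2.996/√95 = 0.3074.

d ≈ 0.307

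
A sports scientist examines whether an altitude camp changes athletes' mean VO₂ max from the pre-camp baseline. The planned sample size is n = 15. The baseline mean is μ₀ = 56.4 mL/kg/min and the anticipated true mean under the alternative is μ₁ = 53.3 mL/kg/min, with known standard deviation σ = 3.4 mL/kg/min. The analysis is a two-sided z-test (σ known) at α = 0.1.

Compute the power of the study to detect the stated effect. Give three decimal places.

Power ≈ 0.970

Standardized effect: d = |μ₁ − μ₀| / σ = |53.3 − 56.4| / 3.4 = 0.9118
Noncentrality parameter: δ = d·√n = 0.9118 × √15 = 3.5312
Two-sided α = 0.1 → critical value z_{0.05} = 1.645.
Power = Φ(δ − 1.645) + Φ(−δ − 1.645) = Φ(1.886) + Φ(-5.176) = 0.9704 + 0.0000 = 0.9704.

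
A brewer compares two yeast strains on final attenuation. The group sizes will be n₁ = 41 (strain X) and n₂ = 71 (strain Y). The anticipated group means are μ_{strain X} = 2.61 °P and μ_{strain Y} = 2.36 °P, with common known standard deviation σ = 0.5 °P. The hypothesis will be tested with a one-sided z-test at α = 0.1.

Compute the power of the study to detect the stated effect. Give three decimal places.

Power ≈ 0.898

Standardized effect: d = |μ_{strain X} − μ_{strain Y}| / σ = |2.61 − 2.36| / 0.5 = 0.5000
Noncentrality parameter: δ = d / √(1/n₁ + 1/n₂) = 0.5000 / √(1/41 + 1/71) = 2.5491
One-sided α = 0.1 → critical value z_{0.1} = 1.282.
Power = Φ(δ − 1.282) = Φ(1.268) = 0.8975.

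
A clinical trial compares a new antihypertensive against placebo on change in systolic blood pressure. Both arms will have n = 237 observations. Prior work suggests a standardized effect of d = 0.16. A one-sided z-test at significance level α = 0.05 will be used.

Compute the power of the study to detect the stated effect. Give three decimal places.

Noncentrality parameter: λ = d·√(n/2) = 0.16 × √(237/2) = 1.7417
Critical value for a one-sided test at α = 0.05: z_α = 1.645.
Power = Φ(λ − 1.645) = Φ(0.097) = 0.5386.

Power ≈ 0.539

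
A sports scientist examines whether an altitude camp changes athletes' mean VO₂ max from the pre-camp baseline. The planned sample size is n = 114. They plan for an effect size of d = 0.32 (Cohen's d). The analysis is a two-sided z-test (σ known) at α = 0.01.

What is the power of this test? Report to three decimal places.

Power ≈ 0.800

Noncentrality parameter: δ = d·√n = 0.32 × √114 = 3.4167
Two-sided α = 0.01 → critical value z_{0.005} = 2.576.
Power = Φ(δ − 2.576) + Φ(−δ − 2.576) = Φ(0.841) + Φ(-5.992) = 0.7998 + 0.0000 = 0.7998.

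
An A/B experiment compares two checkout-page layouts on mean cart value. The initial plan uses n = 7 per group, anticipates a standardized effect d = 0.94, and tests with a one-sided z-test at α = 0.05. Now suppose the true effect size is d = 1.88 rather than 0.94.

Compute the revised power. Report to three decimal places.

Power ≈ 0.969

With d = 1.88: δ = d·√(n/2) = 1.88 × √(7/2) = 3.5172. Critical value z_{0.05} = 1.645.
Revised power = P(Z > 1.645 − δ) = Φ(1.872) = 0.9694.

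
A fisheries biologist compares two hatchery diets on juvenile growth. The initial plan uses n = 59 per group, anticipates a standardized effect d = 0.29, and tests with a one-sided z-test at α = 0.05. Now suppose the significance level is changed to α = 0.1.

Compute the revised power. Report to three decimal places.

Power ≈ 0.615

δ = d·√(n/2) = 0.29 × √(59/2) = 1.5751 (unchanged). New critical value: z_{0.1} = 1.282.
Revised power = Φ(δ − 1.282) = Φ(0.294) = 0.6154.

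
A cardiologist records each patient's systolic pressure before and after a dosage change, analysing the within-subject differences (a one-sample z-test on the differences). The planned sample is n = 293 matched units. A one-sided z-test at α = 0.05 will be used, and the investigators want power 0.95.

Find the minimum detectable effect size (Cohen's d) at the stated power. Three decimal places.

Need Φ(δ − 1.645) = 0.95, so δ = 1.645 + 1.645 = 3.290.
δ = d·√n ⇒ d = δ/√n = 3.290/√293 = 0.1922.

d ≈ 0.192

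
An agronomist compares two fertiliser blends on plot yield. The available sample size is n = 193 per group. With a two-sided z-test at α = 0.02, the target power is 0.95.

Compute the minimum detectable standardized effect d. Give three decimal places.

Need Φ(δ − 2.326) = 0.95, so δ = 2.326 + 1.645 = 3.971.
(Lower-tail contribution to power is negligible for δ > 0.)
δ = d·√(n/2) ⇒ d = δ/√(n/2) = 3.971/√(193/2) = 0.4043.

d ≈ 0.404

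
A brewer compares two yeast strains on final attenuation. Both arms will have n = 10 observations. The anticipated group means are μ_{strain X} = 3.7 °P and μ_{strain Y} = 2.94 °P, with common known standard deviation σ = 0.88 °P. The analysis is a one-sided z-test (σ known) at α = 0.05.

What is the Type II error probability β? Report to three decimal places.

β ≈ 0.387

Standardized effect: d = |μ_{strain X} − μ_{strain Y}| / σ = |3.7 − 2.94| / 0.88 = 0.8636
Noncentrality parameter: δ = d·√(n/2) = 0.8636 × √(10/2) = 1.9311
Critical value for a one-sided test at α = 0.05: z_α = 1.645.
Power = Φ(δ − 1.645) = Φ(0.286) = 0.6127.
Type II error: β = 1 − power = 1 − 0.6127 = 0.3873.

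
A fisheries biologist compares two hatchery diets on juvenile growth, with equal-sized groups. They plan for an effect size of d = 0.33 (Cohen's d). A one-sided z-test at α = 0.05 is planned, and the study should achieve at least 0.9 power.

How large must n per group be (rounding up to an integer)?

n = 158 per group

For power 0.9 need Φ(δ − z_{0.05}) = 0.9, so δ = z_{0.05} + z_{0.10} = 1.645 + 1.282 = 2.926.
δ = d·√(n/2) ⇒ n = 2(δ/d)² = 2 × (2.926 / 0.33)² = 157.28.
Rounding up, n = 158 per group.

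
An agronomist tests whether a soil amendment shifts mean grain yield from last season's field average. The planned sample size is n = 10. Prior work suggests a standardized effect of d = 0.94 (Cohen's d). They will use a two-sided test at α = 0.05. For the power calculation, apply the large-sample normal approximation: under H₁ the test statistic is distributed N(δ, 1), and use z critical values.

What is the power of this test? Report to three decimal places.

Noncentrality parameter: δ = d·√n = 0.94 × √10 = 2.9725
Critical value for a two-sided test at α = 0.05: z_{α/2} = 1.960.
Power = Φ(δ − 1.960) + Φ(−δ − 1.960) = Φ(1.013) + Φ(-4.933) = 0.8444 + 0.0000 = 0.8444.

Power ≈ 0.844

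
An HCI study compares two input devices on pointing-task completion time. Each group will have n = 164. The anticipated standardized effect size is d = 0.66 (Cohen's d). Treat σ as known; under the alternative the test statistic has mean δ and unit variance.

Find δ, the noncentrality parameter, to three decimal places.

δ ≈ 5.977

The noncentrality parameter scales effect size by the design's sample-size factor: δ = d·√(n/2) = 0.66 × √(164/2) = 5.9766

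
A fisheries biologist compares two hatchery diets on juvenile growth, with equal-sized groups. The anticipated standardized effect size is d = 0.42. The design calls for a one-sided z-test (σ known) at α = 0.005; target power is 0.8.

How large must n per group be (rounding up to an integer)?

n = 133 per group

For power 0.8 need Φ(δ − z_{0.005}) = 0.8, so δ = z_{0.005} + z_{0.20} = 2.576 + 0.842 = 3.417.
δ = d·√(n/2) ⇒ n = 2(δ/d)² = 2 × (3.417 / 0.42)² = 132.41.
Round up to the next whole unit.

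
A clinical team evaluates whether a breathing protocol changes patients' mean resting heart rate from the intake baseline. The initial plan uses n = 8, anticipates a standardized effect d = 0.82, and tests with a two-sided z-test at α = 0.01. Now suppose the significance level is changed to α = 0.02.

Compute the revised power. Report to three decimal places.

Power ≈ 0.497

δ = d·√n = 0.82 × √8 = 2.3193 (unchanged). New critical value: z_{0.01} = 2.326.
Revised power = Φ(δ − 2.326) + Φ(−δ − 2.326) = Φ(-0.007) + Φ(-4.646) = 0.4972 + 0.0000 = 0.4972.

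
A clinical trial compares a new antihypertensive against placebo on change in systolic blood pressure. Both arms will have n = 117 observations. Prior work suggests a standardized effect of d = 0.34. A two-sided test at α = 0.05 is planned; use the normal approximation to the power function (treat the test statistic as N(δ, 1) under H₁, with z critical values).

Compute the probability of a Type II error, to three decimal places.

β ≈ 0.261

Noncentrality parameter: δ = d·√(n/2) = 0.34 × √(117/2) = 2.6005
Two-sided α = 0.05 → critical value z_{0.025} = 1.960.
Power = Φ(δ − 1.960) + Φ(−δ − 1.960) = Φ(0.641) + Φ(-4.560) = 0.7391 + 0.0000 = 0.7391.
Type II error: β = 1 − power = 1 − 0.7391 = 0.2609.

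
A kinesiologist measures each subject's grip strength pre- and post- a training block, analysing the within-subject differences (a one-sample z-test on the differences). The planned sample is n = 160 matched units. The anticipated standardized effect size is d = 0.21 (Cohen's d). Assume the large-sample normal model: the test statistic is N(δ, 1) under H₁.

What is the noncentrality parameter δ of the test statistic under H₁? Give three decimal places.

δ ≈ 2.656

δ = d·√n = 0.21 × √160 = 2.6563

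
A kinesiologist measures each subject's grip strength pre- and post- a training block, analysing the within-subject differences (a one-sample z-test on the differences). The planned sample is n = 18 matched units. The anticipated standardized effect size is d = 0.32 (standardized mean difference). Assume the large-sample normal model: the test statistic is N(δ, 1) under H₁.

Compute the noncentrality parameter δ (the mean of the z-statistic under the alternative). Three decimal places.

δ = d·√n = 0.32 × √18 = 1.3576

δ ≈ 1.358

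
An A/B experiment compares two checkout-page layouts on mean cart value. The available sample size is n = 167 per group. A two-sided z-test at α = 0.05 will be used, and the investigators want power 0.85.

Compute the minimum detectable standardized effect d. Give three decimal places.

d ≈ 0.328

Need Φ(δ − 1.960) = 0.85, so δ = 1.960 + 1.036 = 2.996.
(Lower-tail contribution to power is negligible for δ > 0.)
δ = d·√(n/2) ⇒ d = δ/√(n/2) = 2.996/√(167/2) = 0.3279.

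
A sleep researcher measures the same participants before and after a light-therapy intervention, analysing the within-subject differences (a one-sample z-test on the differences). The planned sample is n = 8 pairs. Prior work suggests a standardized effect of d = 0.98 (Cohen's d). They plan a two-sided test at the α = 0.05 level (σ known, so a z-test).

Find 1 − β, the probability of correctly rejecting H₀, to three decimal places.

Noncentrality parameter: δ = d·√n = 0.98 × √8 = 2.7719
Two-sided α = 0.05 → critical value z_{0.025} = 1.960.
Power = Φ(δ − 1.960) + Φ(−δ − 1.960) = Φ(0.812) + Φ(-4.732) = 0.7916 + 0.0000 = 0.7916.

Power ≈ 0.792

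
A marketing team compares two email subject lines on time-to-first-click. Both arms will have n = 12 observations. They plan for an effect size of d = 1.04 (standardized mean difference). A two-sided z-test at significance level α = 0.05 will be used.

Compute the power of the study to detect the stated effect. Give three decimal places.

Power ≈ 0.722

Noncentrality parameter: δ = d·√(n/2) = 1.04 × √(12/2) = 2.5475
Critical value for a two-sided test at α = 0.05: z_{α/2} = 1.960.
Power = Φ(δ − 1.960) + Φ(−δ − 1.960) = Φ(0.588) + Φ(-4.507) = 0.7216 + 0.0000 = 0.7216.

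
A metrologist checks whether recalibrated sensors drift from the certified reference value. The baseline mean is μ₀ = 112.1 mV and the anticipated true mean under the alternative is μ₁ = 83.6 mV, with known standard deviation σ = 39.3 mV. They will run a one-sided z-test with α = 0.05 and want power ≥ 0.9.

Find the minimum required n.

n = 17

Standardized effect: d = |μ₁ − μ₀| / σ = |83.6 − 112.1| / 39.3 = 0.7252
For power 0.9 need Φ(δ − z_{0.05}) = 0.9, so δ = z_{0.05} + z_{0.10} = 1.645 + 1.282 = 2.926.
δ = d·√n ⇒ n = (δ/d)² = (2.926 / 0.7252)² = 16.28.
Round up to the next whole unit.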